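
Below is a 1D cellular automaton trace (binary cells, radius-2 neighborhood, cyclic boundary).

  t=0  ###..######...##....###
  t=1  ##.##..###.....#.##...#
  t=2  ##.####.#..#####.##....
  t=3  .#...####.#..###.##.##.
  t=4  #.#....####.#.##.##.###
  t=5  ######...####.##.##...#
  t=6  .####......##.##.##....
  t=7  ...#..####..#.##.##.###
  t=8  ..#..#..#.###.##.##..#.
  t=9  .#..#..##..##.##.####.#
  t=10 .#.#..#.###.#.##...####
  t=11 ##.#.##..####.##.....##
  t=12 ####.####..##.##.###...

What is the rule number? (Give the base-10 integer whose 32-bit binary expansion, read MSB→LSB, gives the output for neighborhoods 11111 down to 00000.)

  [31] ##### => #  t=0,i=0
  [30] ####. => #  t=0,i=1
  [29] ###.# => #  t=1,i=1
  [28] ###.. => .  t=0,i=2
  [27] ##.## => .  t=1,i=2
  [26] ##.#. => #  t=2,i=7
  [25] ##..# => #  t=0,i=3
  [24] ##... => .  t=0,i=11
  [23] #.### => .  t=2,i=3
  [22] #.##. => #  t=1,i=3
  [21] #.#.# => #  t=4,i=12
  [20] #.#.. => #  t=2,i=8
  [19] #..## => #  t=0,i=4
  [18] #..#. => #  t=3,i=0
  [17] #...# => .  t=0,i=12
  [16] #.... => #  t=0,i=17
  [15] .#### => .  t=0,i=6
  [14] .###. => #  t=1,i=0
  [13] .##.# => #  t=2,i=1
  [12] .##.. => #  t=0,i=15
  [11] .#.## => .  t=1,i=16
  [10] .#.#. => .  t=9,i=0
  [9] .#..# => .  t=2,i=9
  [8] .#... => #  t=3,i=2
  [7] ..### => .  t=0,i=5
  [6] ..##. => .  t=0,i=14
  [5] ..#.# => #  t=1,i=15
  [4] ..#.. => .  t=3,i=1
  [3] ...## => .  t=0,i=13
  [2] ...#. => #  t=1,i=14
  [1] ....# => #  t=0,i=18
  [0] ..... => #  t=1,i=12
  bits 11100110011111010111000100100111 = 3866980647

3866980647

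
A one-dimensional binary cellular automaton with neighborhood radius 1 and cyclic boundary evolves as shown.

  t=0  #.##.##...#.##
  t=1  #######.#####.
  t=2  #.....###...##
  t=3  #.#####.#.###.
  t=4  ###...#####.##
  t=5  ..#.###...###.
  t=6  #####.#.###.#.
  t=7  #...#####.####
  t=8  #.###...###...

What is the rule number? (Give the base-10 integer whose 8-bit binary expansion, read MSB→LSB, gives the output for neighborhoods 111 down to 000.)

  ###|.  b7=0 t=0,i=13
  ##.|#  b6=1 t=0,i=0
  #.#|#  b5=1 t=0,i=1
  #..|.  b4=0 t=0,i=7
  .##|#  b3=1 t=0,i=2
  .#.|#  b2=1 t=0,i=10
  ..#|#  b1=1 t=0,i=9
  ...|#  b0=1 t=0,i=8
  bits 01101111 = 111

111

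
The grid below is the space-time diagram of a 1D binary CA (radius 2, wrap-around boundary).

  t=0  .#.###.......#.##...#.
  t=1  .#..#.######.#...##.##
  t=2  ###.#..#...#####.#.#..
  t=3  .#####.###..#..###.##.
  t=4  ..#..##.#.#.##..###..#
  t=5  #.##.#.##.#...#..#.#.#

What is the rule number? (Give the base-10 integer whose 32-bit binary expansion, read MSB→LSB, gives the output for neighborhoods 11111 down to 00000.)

791921523

  [31] ##### => .  t=1,i=8
  [30] ####. => .  t=1,i=10
  [29] ###.# => #  t=1,i=11
  [28] ###.. => .  t=0,i=5
  [27] ##.## => #  t=1,i=19
  [26] ##.#. => #  t=1,i=0
  [25] ##..# => #  t=3,i=10
  [24] ##... => #  t=0,i=6
  [23] #.### => .  t=0,i=3
  [22] #.##. => .  t=0,i=15
  [21] #.#.# => #  t=2,i=17
  [20] #.#.. => #  t=1,i=1
  [19] #..## => .  t=2,i=21
  [18] #..#. => .  t=0,i=0
  [17] #...# => #  t=0,i=18
  [16] #.... => #  t=0,i=7
  [15] .#### => #  t=1,i=7
  [14] .###. => #  t=0,i=4
  [13] .##.# => .  t=1,i=18
  [12] .##.. => .  t=0,i=16
  [11] .#.## => .  t=0,i=2
  [10] .#.#. => .  t=2,i=18
  [9] .#..# => #  t=0,i=21
  [8] .#... => #  t=1,i=14
  [7] ..### => .  t=2,i=0
  [6] ..##. => #  t=1,i=17
  [5] ..#.# => #  t=0,i=1
  [4] ..#.. => #  t=0,i=20
  [3] ...## => .  t=1,i=16
  [2] ...#. => .  t=0,i=12
  [1] ....# => #  t=0,i=11
  [0] ..... => #  t=0,i=8
  bits 00101111001100111100001101110011 = 791921523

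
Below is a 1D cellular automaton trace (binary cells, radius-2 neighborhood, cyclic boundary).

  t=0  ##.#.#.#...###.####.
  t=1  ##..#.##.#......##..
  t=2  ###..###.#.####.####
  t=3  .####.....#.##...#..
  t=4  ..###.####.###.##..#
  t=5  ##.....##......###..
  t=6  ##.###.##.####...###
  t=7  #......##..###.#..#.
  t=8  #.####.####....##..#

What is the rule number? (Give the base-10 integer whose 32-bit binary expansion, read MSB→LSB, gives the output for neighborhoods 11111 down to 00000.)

1381744199

  nb #####: next=.  (t=2,i=0, bit31=0)
  nb ####.: next=#  (t=0,i=17, bit30=1)
  nb ###.#: next=.  (t=0,i=13, bit29=0)
  nb ###..: next=#  (t=2,i=2, bit28=1)
  nb ##.##: next=.  (t=0,i=14, bit27=0)
  nb ##.#.: next=.  (t=0,i=2, bit26=0)
  nb ##..#: next=#  (t=1,i=2, bit25=1)
  nb ##...: next=.  (t=3,i=5, bit24=0)
  nb #.###: next=.  (t=0,i=15, bit23=0)
  nb #.##.: next=#  (t=0,i=0, bit22=1)
  nb #.#.#: next=.  (t=0,i=3, bit21=0)
  nb #.#..: next=#  (t=0,i=7, bit20=1)
  nb #..##: next=#  (t=1,i=19, bit19=1)
  nb #..#.: next=.  (t=1,i=3, bit18=0)
  nb #...#: next=#  (t=0,i=9, bit17=1)
  nb #....: next=#  (t=1,i=11, bit16=1)
  nb .####: next=#  (t=0,i=16, bit15=1)
  nb .###.: next=.  (t=0,i=12, bit14=0)
  nb .##.#: next=#  (t=0,i=1, bit13=1)
  nb .##..: next=#  (t=1,i=1, bit12=1)
  nb .#.##: next=#  (t=1,i=5, bit11=1)
  nb .#.#.: next=#  (t=0,i=4, bit10=1)
  nb .#..#: next=#  (t=4,i=0, bit9=1)
  nb .#...: next=.  (t=0,i=8, bit8=0)
  nb ..###: next=.  (t=0,i=11, bit7=0)
  nb ..##.: next=#  (t=1,i=0, bit6=1)
  nb ..#.#: next=.  (t=1,i=4, bit5=0)
  nb ..#..: next=.  (t=3,i=17, bit4=0)
  nb ...##: next=.  (t=0,i=10, bit3=0)
  nb ...#.: next=#  (t=3,i=9, bit2=1)
  nb ....#: next=#  (t=1,i=14, bit1=1)
  nb .....: next=#  (t=1,i=12, bit0=1)
  bits 01010010010110111011111001000111 = 1381744199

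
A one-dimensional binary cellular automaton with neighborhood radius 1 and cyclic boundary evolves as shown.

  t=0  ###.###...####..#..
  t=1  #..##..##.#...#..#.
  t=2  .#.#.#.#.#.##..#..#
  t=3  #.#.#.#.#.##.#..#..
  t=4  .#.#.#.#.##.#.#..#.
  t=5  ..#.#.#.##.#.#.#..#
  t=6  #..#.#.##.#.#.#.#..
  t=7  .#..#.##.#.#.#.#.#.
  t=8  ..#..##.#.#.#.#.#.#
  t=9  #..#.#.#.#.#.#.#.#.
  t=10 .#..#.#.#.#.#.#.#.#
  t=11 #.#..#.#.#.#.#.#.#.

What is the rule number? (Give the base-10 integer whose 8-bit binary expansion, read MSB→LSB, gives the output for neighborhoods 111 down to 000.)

57

  ###|.  b7=0 t=0,i=1
  ##.|.  b6=0 t=0,i=2
  #.#|#  b5=1 t=0,i=3
  #..|#  b4=1 t=0,i=7
  .##|#  b3=1 t=0,i=0
  .#.|.  b2=0 t=0,i=16
  ..#|.  b1=0 t=0,i=9
  ...|#  b0=1 t=0,i=8
  bits 00111001 = 57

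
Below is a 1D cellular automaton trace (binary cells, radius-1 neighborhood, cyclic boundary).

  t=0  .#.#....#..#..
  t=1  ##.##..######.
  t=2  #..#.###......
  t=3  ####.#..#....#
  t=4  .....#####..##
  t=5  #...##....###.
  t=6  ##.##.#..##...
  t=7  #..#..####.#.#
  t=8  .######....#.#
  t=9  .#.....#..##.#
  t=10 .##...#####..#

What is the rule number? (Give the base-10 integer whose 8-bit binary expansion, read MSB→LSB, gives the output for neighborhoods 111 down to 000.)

  nb ###: next=.  (t=1,i=8, bit7=0)
  nb ##.: next=.  (t=1,i=1, bit6=0)
  nb #.#: next=.  (t=0,i=2, bit5=0)
  nb #..: next=#  (t=0,i=4, bit4=1)
  nb .##: next=#  (t=1,i=0, bit3=1)
  nb .#.: next=#  (t=0,i=1, bit2=1)
  nb ..#: next=#  (t=0,i=0, bit1=1)
  nb ...: next=.  (t=0,i=5, bit0=0)
  bits 00011110 = 30

30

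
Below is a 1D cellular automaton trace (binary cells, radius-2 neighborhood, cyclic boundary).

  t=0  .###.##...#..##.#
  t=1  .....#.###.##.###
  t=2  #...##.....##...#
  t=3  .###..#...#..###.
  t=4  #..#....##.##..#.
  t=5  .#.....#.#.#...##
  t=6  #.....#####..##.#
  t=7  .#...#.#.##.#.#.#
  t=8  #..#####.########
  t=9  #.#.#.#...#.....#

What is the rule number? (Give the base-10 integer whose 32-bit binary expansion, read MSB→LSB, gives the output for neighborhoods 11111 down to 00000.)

1433052716

  #####|.  b31=0 t=6,i=8
  ####.|#  b30=1 t=6,i=9
  ###.#|.  b29=0 t=0,i=3
  ###..|#  b28=1 t=1,i=16
  ##.##|.  b27=0 t=0,i=4
  ##.#.|#  b26=1 t=0,i=15
  ##..#|.  b25=0 t=3,i=4
  ##...|#  b24=1 t=0,i=7
  #.###|.  b23=0 t=0,i=1
  #.##.|#  b22=1 t=0,i=5
  #.#.#|#  b21=1 t=0,i=16
  #.#..|.  b20=0 t=4,i=0
  #..##|#  b19=1 t=0,i=12
  #..#.|.  b18=0 t=3,i=5
  #...#|#  b17=1 t=0,i=8
  #....|.  b16=0 t=1,i=1
  .####|#  b15=1 t=6,i=7
  .###.|.  b14=0 t=0,i=2
  .##.#|#  b13=1 t=0,i=14
  .##..|.  b12=0 t=0,i=6
  .#.##|.  b11=0 t=0,i=0
  .#.#.|#  b10=1 t=4,i=16
  .#..#|#  b9=1 t=0,i=11
  .#...|.  b8=0 t=3,i=7
  ..###|.  b7=0 t=3,i=1
  ..##.|.  b6=0 t=0,i=13
  ..#.#|#  b5=1 t=1,i=5
  ..#..|.  b4=0 t=0,i=10
  ...##|#  b3=1 t=2,i=3
  ...#.|#  b2=1 t=0,i=9
  ....#|.  b1=0 t=1,i=3
  .....|.  b0=0 t=1,i=2
  bits 01010101011010101010011000101100 = 1433052716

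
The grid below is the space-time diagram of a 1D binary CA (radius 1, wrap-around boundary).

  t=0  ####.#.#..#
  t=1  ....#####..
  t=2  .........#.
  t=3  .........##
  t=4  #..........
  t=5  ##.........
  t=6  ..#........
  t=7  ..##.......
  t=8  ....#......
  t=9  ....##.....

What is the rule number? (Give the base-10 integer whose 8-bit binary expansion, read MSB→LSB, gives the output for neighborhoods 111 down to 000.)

  nb ###: next=.  (t=0,i=0, bit7=0)
  nb ##.: next=.  (t=0,i=3, bit6=0)
  nb #.#: next=#  (t=0,i=4, bit5=1)
  nb #..: next=#  (t=0,i=8, bit4=1)
  nb .##: next=.  (t=0,i=10, bit3=0)
  nb .#.: next=#  (t=0,i=5, bit2=1)
  nb ..#: next=.  (t=0,i=9, bit1=0)
  nb ...: next=.  (t=1,i=0, bit0=0)
  bits 00110100 = 52

52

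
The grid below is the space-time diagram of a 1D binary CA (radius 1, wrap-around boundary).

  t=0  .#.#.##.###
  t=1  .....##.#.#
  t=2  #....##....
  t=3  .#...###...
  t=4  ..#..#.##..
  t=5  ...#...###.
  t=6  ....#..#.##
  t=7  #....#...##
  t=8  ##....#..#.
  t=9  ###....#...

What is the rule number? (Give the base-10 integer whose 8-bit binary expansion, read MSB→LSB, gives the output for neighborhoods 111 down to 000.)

  nb ###: next=.  (t=0,i=9, bit7=0)
  nb ##.: next=#  (t=0,i=6, bit6=1)
  nb #.#: next=.  (t=0,i=0, bit5=0)
  nb #..: next=#  (t=1,i=0, bit4=1)
  nb .##: next=#  (t=0,i=5, bit3=1)
  nb .#.: next=.  (t=0,i=1, bit2=0)
  nb ..#: next=.  (t=1,i=4, bit1=0)
  nb ...: next=.  (t=1,i=1, bit0=0)
  bits 01011000 = 88

88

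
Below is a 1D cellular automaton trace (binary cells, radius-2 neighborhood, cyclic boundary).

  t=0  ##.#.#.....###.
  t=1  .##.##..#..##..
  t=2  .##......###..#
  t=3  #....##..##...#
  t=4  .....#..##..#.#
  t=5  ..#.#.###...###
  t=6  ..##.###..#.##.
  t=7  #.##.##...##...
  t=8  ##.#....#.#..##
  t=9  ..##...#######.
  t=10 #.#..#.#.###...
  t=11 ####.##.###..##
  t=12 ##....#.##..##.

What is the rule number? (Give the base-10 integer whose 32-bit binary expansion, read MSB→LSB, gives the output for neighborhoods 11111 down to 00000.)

2224713445

  [31] ##### => #  t=9,i=9
  [30] ####. => .  t=8,i=0
  [29] ###.# => .  t=0,i=13
  [28] ###.. => .  t=2,i=11
  [27] ##.## => .  t=0,i=14
  [26] ##.#. => #  t=0,i=2
  [25] ##..# => .  t=1,i=6
  [24] ##... => .  t=1,i=13
  [23] #.### => #  t=5,i=6
  [22] #.##. => .  t=0,i=0
  [21] #.#.# => .  t=0,i=3
  [20] #.#.. => #  t=0,i=5
  [19] #..## => #  t=1,i=10
  [18] #..#. => .  t=1,i=7
  [17] #...# => #  t=1,i=14
  [16] #.... => .  t=0,i=7
  [15] .#### => .  t=8,i=14
  [14] .###. => #  t=0,i=12
  [13] .##.# => #  t=0,i=1
  [12] .##.. => .  t=1,i=5
  [11] .#.## => #  t=2,i=0
  [10] .#.#. => #  t=0,i=4
  [9] .#..# => #  t=1,i=9
  [8] .#... => .  t=0,i=6
  [7] ..### => #  t=0,i=11
  [6] ..##. => #  t=1,i=1
  [5] ..#.# => #  t=2,i=14
  [4] ..#.. => .  t=1,i=8
  [3] ...## => .  t=0,i=10
  [2] ...#. => #  t=4,i=4
  [1] ....# => .  t=0,i=9
  [0] ..... => #  t=0,i=8
  bits 10000100100110100110111011100101 = 2224713445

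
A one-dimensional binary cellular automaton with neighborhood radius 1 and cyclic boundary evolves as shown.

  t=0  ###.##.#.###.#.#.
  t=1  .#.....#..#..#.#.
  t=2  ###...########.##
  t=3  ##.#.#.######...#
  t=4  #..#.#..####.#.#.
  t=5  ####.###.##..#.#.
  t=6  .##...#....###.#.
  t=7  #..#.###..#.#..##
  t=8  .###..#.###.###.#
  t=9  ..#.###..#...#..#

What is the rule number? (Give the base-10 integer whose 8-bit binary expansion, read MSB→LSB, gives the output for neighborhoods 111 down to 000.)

150

  ###|#  b7=1 t=0,i=1
  ##.|.  b6=0 t=0,i=2
  #.#|.  b5=0 t=0,i=3
  #..|#  b4=1 t=1,i=2
  .##|.  b3=0 t=0,i=0
  .#.|#  b2=1 t=0,i=7
  ..#|#  b1=1 t=1,i=0
  ...|.  b0=0 t=1,i=3
  bits 10010110 = 150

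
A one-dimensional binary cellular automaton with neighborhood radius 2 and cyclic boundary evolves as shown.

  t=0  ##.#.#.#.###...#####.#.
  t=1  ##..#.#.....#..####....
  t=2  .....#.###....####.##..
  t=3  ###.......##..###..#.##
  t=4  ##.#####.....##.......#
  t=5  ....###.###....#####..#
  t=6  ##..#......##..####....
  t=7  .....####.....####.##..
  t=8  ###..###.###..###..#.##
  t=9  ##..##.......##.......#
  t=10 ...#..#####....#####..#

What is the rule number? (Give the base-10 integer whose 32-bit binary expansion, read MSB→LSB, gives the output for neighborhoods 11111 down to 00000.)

  [31] ##### => #  t=0,i=17
  [30] ####. => #  t=0,i=18
  [29] ###.# => .  t=0,i=19
  [28] ###.. => .  t=0,i=11
  [27] ##.## => .  t=2,i=18
  [26] ##.#. => .  t=0,i=2
  [25] ##..# => .  t=1,i=2
  [24] ##... => #  t=0,i=12
  [23] #.### => .  t=0,i=9
  [22] #.##. => #  t=0,i=0
  [21] #.#.# => .  t=0,i=3
  [20] #.#.. => .  t=1,i=6
  [19] #..## => #  t=1,i=14
  [18] #..#. => .  t=1,i=3
  [17] #...# => .  t=0,i=13
  [16] #.... => #  t=1,i=8
  [15] .#### => #  t=0,i=16
  [14] .###. => .  t=0,i=10
  [13] .##.# => #  t=0,i=1
  [12] .##.. => .  t=1,i=1
  [11] .#.## => .  t=0,i=8
  [10] .#.#. => #  t=0,i=4
  [9] .#..# => .  t=1,i=13
  [8] .#... => #  t=1,i=7
  [7] ..### => #  t=0,i=15
  [6] ..##. => .  t=1,i=0
  [5] ..#.# => .  t=1,i=4
  [4] ..#.. => .  t=1,i=12
  [3] ...## => .  t=0,i=14
  [2] ...#. => .  t=1,i=11
  [1] ....# => .  t=1,i=10
  [0] ..... => #  t=1,i=9
  bits 11000001010010011010010110000001 = 3242829185

3242829185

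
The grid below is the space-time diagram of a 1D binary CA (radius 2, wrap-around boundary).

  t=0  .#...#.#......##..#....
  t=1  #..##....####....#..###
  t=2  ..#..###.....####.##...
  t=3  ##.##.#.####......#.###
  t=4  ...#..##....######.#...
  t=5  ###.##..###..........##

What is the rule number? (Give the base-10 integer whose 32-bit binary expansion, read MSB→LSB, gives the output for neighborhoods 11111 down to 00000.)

24070663

  #####|.  b31=0 t=3,i=22
  ####.|.  b30=0 t=1,i=11
  ###.#|.  b29=0 t=2,i=16
  ###..|.  b28=0 t=1,i=0
  ##.##|.  b27=0 t=2,i=17
  ##.#.|.  b26=0 t=3,i=5
  ##..#|.  b25=0 t=0,i=16
  ##...|#  b24=1 t=1,i=5
  #.###|.  b23=0 t=3,i=8
  #.##.|#  b22=1 t=2,i=18
  #.#.#|#  b21=1 t=3,i=6
  #.#..|.  b20=0 t=0,i=7
  #..##|#  b19=1 t=1,i=2
  #..#.|#  b18=1 t=0,i=17
  #...#|#  b17=1 t=0,i=3
  #....|#  b16=1 t=0,i=9
  .####|.  b15=0 t=1,i=10
  .###.|#  b14=1 t=2,i=6
  .##.#|.  b13=0 t=3,i=4
  .##..|.  b12=0 t=0,i=15
  .#.##|#  b11=1 t=3,i=7
  .#.#.|.  b10=0 t=0,i=6
  .#..#|#  b9=1 t=1,i=18
  .#...|.  b8=0 t=0,i=2
  ..###|.  b7=0 t=1,i=9
  ..##.|.  b6=0 t=0,i=14
  ..#.#|.  b5=0 t=0,i=5
  ..#..|.  b4=0 t=0,i=1
  ...##|.  b3=0 t=0,i=13
  ...#.|#  b2=1 t=0,i=0
  ....#|#  b1=1 t=0,i=12
  .....|#  b0=1 t=0,i=10
  bits 00000001011011110100101000000111 = 24070663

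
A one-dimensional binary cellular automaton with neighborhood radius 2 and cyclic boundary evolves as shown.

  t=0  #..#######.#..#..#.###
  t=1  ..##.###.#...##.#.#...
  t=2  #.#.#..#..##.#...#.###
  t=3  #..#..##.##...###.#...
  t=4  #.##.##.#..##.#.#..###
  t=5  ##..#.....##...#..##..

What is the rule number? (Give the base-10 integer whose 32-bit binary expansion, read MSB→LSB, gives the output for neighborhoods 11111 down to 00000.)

2836336087

  ##### -> #   bit 31 = 1  t=0,i=5
  ####. -> .   bit 30 = 0  t=0,i=8
  ###.# -> #   bit 29 = 1  t=0,i=9
  ###.. -> .   bit 28 = 0  t=0,i=0
  ##.## -> #   bit 27 = 1  t=1,i=4
  ##.#. -> .   bit 26 = 0  t=0,i=10
  ##..# -> .   bit 25 = 0  t=0,i=1
  ##... -> #   bit 24 = 1  t=3,i=11
  #.### -> .   bit 23 = 0  t=0,i=19
  #.##. -> .   bit 22 = 0  t=3,i=9
  #.#.# -> .   bit 21 = 0  t=1,i=16
  #.#.. -> .   bit 20 = 0  t=0,i=11
  #..## -> #   bit 19 = 1  t=0,i=2
  #..#. -> #   bit 18 = 1  t=0,i=13
  #...# -> #   bit 17 = 1  t=1,i=11
  #.... -> #   bit 16 = 1  t=1,i=20
  .#### -> .   bit 15 = 0  t=0,i=4
  .###. -> .   bit 14 = 0  t=1,i=6
  .##.# -> .   bit 13 = 0  t=1,i=3
  .##.. -> .   bit 12 = 0  t=3,i=10
  .#.## -> #   bit 11 = 1  t=0,i=18
  .#.#. -> #   bit 10 = 1  t=1,i=17
  .#..# -> .   bit 9 = 0  t=0,i=12
  .#... -> #   bit 8 = 1  t=1,i=10
  ..### -> #   bit 7 = 1  t=0,i=3
  ..##. -> #   bit 6 = 1  t=1,i=2
  ..#.# -> .   bit 5 = 0  t=0,i=17
  ..#.. -> #   bit 4 = 1  t=0,i=14
  ...## -> .   bit 3 = 0  t=1,i=1
  ...#. -> #   bit 2 = 1  t=2,i=16
  ....# -> #   bit 1 = 1  t=1,i=0
  ..... -> #   bit 0 = 1  t=1,i=21
  bits 10101001000011110000110111010111 = 2836336087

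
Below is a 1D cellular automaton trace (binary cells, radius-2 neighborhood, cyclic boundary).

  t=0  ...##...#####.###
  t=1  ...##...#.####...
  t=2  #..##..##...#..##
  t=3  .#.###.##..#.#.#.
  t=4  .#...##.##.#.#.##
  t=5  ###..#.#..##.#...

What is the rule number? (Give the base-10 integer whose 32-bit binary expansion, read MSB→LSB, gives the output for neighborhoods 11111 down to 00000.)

3996193765

  [31] ##### => #  t=0,i=10
  [30] ####. => #  t=0,i=11
  [29] ###.# => #  t=0,i=12
  [28] ###.. => .  t=0,i=16
  [27] ##.## => #  t=0,i=13
  [26] ##.#. => #  t=4,i=0
  [25] ##..# => #  t=2,i=1
  [24] ##... => .  t=0,i=0
  [23] #.### => .  t=0,i=14
  [22] #.##. => .  t=3,i=7
  [21] #.#.# => #  t=3,i=13
  [20] #.#.. => #  t=3,i=15
  [19] #..## => .  t=2,i=2
  [18] #..#. => .  t=3,i=0
  [17] #...# => .  t=0,i=1
  [16] #.... => #  t=1,i=15
  [15] .#### => .  t=0,i=9
  [14] .###. => .  t=0,i=15
  [13] .##.# => .  t=4,i=6
  [12] .##.. => #  t=0,i=4
  [11] .#.## => .  t=1,i=9
  [10] .#.#. => .  t=3,i=12
  [9] .#..# => #  t=2,i=13
  [8] .#... => #  t=4,i=2
  [7] ..### => #  t=0,i=8
  [6] ..##. => #  t=0,i=3
  [5] ..#.# => #  t=1,i=8
  [4] ..#.. => .  t=2,i=12
  [3] ...## => .  t=0,i=2
  [2] ...#. => #  t=1,i=7
  [1] ....# => .  t=1,i=1
  [0] ..... => #  t=1,i=0
  bits 11101110001100010001001111100101 = 3996193765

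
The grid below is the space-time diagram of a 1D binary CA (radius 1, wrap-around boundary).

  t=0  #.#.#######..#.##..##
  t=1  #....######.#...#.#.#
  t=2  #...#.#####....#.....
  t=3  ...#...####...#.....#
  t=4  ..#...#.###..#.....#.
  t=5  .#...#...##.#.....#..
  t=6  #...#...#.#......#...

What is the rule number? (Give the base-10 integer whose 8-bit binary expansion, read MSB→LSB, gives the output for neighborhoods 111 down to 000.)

194

  ### -> #   bit 7 = 1  t=0,i=5
  ##. -> #   bit 6 = 1  t=0,i=0
  #.# -> .   bit 5 = 0  t=0,i=1
  #.. -> .   bit 4 = 0  t=0,i=11
  .## -> .   bit 3 = 0  t=0,i=4
  .#. -> .   bit 2 = 0  t=0,i=2
  ..# -> #   bit 1 = 1  t=0,i=12
  ... -> .   bit 0 = 0  t=1,i=2
  bits 11000010 = 194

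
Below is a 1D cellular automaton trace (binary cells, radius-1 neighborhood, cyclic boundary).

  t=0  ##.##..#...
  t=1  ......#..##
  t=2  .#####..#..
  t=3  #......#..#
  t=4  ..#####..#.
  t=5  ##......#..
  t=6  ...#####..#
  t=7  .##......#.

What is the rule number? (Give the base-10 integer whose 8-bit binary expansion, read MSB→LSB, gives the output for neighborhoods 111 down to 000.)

3

  ###|.  b7=0 t=2,i=2
  ##.|.  b6=0 t=0,i=1
  #.#|.  b5=0 t=0,i=2
  #..|.  b4=0 t=0,i=5
  .##|.  b3=0 t=0,i=0
  .#.|.  b2=0 t=0,i=7
  ..#|#  b1=1 t=0,i=6
  ...|#  b0=1 t=0,i=9
  bits 00000011 = 3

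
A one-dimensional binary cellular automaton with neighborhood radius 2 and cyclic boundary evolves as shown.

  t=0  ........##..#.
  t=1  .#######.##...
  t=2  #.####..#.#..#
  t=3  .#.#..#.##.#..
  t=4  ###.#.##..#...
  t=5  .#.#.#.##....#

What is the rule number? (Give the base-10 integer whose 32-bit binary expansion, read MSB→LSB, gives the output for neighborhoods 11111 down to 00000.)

  ##### -> #   bit 31 = 1  t=1,i=3
  ####. -> .   bit 30 = 0  t=1,i=6
  ###.# -> .   bit 29 = 0  t=1,i=7
  ###.. -> .   bit 28 = 0  t=2,i=5
  ##.## -> #   bit 27 = 1  t=1,i=8
  ##.#. -> #   bit 26 = 1  t=3,i=10
  ##..# -> #   bit 25 = 1  t=0,i=10
  ##... -> .   bit 24 = 0  t=1,i=11
  #.### -> .   bit 23 = 0  t=2,i=2
  #.##. -> .   bit 22 = 0  t=1,i=9
  #.#.# -> .   bit 21 = 0  t=4,i=4
  #.#.. -> .   bit 20 = 0  t=2,i=10
  #..## -> .   bit 19 = 0  t=2,i=12
  #..#. -> .   bit 18 = 0  t=0,i=11
  #...# -> .   bit 17 = 0  t=3,i=13
  #.... -> .   bit 16 = 0  t=0,i=0
  .#### -> #   bit 15 = 1  t=1,i=2
  .###. -> #   bit 14 = 1  t=4,i=1
  .##.# -> .   bit 13 = 0  t=2,i=0
  .##.. -> #   bit 12 = 1  t=0,i=9
  .#.## -> #   bit 11 = 1  t=3,i=7
  .#.#. -> #   bit 10 = 1  t=2,i=9
  .#..# -> #   bit 9 = 1  t=2,i=11
  .#... -> .   bit 8 = 0  t=0,i=13
  ..### -> .   bit 7 = 0  t=1,i=1
  ..##. -> .   bit 6 = 0  t=0,i=8
  ..#.# -> #   bit 5 = 1  t=2,i=8
  ..#.. -> .   bit 4 = 0  t=0,i=12
  ...## -> #   bit 3 = 1  t=0,i=7
  ...#. -> #   bit 2 = 1  t=3,i=0
  ....# -> #   bit 1 = 1  t=0,i=6
  ..... -> #   bit 0 = 1  t=0,i=1
  bits 10001110000000001101111000101111 = 2382421551

2382421551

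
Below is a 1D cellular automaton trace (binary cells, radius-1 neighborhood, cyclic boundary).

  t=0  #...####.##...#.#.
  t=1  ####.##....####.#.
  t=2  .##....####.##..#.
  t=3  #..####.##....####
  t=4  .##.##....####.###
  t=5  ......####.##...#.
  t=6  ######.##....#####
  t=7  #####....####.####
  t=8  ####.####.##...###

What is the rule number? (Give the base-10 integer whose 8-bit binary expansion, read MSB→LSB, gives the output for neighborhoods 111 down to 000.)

  ### -> #   bit 7 = 1  t=0,i=5
  ##. -> .   bit 6 = 0  t=0,i=7
  #.# -> .   bit 5 = 0  t=0,i=8
  #.. -> #   bit 4 = 1  t=0,i=1
  .## -> .   bit 3 = 0  t=0,i=4
  .#. -> #   bit 2 = 1  t=0,i=0
  ..# -> #   bit 1 = 1  t=0,i=3
  ... -> #   bit 0 = 1  t=0,i=2
  bits 10010111 = 151

151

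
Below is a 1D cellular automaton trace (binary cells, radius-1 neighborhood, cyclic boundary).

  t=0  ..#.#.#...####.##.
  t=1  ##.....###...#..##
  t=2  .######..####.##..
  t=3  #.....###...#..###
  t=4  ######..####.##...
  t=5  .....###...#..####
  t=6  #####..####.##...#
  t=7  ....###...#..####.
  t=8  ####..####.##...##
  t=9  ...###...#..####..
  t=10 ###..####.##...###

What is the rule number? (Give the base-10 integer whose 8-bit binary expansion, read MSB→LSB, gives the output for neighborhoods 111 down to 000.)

  ### -> .   bit 7 = 0  t=0,i=11
  ##. -> #   bit 6 = 1  t=0,i=13
  #.# -> .   bit 5 = 0  t=0,i=3
  #.. -> #   bit 4 = 1  t=0,i=7
  .## -> .   bit 3 = 0  t=0,i=10
  .#. -> .   bit 2 = 0  t=0,i=2
  ..# -> #   bit 1 = 1  t=0,i=1
  ... -> #   bit 0 = 1  t=0,i=0
  bits 01010011 = 83

83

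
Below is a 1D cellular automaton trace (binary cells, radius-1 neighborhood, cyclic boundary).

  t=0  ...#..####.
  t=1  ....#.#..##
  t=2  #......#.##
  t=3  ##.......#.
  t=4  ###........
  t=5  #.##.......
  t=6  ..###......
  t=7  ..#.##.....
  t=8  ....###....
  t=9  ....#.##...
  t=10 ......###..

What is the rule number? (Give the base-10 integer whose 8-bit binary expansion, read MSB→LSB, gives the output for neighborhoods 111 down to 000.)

88

  ### -> .   bit 7 = 0  t=0,i=7
  ##. -> #   bit 6 = 1  t=0,i=9
  #.# -> .   bit 5 = 0  t=1,i=5
  #.. -> #   bit 4 = 1  t=0,i=4
  .## -> #   bit 3 = 1  t=0,i=6
  .#. -> .   bit 2 = 0  t=0,i=3
  ..# -> .   bit 1 = 0  t=0,i=2
  ... -> .   bit 0 = 0  t=0,i=0
  bits 01011000 = 88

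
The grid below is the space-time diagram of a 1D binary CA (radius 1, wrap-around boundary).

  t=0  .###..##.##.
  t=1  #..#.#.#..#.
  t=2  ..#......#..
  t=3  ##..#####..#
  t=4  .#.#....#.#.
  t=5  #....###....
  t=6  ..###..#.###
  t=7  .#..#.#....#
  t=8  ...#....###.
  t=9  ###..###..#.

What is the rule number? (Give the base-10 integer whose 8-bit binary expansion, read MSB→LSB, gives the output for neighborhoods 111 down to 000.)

  nb ###: next=.  (t=0,i=2, bit7=0)
  nb ##.: next=#  (t=0,i=3, bit6=1)
  nb #.#: next=.  (t=0,i=8, bit5=0)
  nb #..: next=.  (t=0,i=4, bit4=0)
  nb .##: next=.  (t=0,i=1, bit3=0)
  nb .#.: next=.  (t=1,i=0, bit2=0)
  nb ..#: next=#  (t=0,i=0, bit1=1)
  nb ...: next=#  (t=2,i=0, bit0=1)
  bits 01000011 = 67

67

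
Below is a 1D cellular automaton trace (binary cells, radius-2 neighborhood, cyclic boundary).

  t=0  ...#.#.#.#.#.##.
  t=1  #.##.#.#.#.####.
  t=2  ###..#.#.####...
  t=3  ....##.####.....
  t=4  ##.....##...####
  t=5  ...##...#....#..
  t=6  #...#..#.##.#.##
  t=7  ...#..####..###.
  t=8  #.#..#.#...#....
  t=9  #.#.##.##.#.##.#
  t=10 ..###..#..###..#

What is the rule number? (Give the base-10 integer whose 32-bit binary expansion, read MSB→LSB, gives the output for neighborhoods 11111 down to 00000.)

16619813

  #####|.  b31=0 t=4,i=14
  ####.|.  b30=0 t=1,i=13
  ###.#|.  b29=0 t=1,i=14
  ###..|.  b28=0 t=2,i=2
  ##.##|.  b27=0 t=3,i=6
  ##.#.|.  b26=0 t=1,i=4
  ##..#|.  b25=0 t=2,i=3
  ##...|.  b24=0 t=0,i=15
  #.###|#  b23=1 t=1,i=11
  #.##.|#  b22=1 t=0,i=13
  #.#.#|#  b21=1 t=0,i=5
  #.#..|#  b20=1 t=8,i=2
  #..##|#  b19=1 t=7,i=5
  #..#.|#  b18=1 t=2,i=4
  #...#|.  b17=0 t=2,i=14
  #....|#  b16=1 t=0,i=0
  .####|#  b15=1 t=1,i=12
  .###.|.  b14=0 t=2,i=1
  .##.#|.  b13=0 t=1,i=3
  .##..|#  b12=1 t=0,i=14
  .#.##|#  b11=1 t=0,i=12
  .#.#.|.  b10=0 t=0,i=4
  .#..#|.  b9=0 t=6,i=5
  .#...|#  b8=1 t=5,i=9
  ..###|.  b7=0 t=2,i=0
  ..##.|.  b6=0 t=3,i=4
  ..#.#|#  b5=1 t=0,i=3
  ..#..|.  b4=0 t=5,i=8
  ...##|.  b3=0 t=2,i=15
  ...#.|#  b2=1 t=0,i=2
  ....#|.  b1=0 t=0,i=1
  .....|#  b0=1 t=3,i=0
  bits 00000000111111011001100100100101 = 16619813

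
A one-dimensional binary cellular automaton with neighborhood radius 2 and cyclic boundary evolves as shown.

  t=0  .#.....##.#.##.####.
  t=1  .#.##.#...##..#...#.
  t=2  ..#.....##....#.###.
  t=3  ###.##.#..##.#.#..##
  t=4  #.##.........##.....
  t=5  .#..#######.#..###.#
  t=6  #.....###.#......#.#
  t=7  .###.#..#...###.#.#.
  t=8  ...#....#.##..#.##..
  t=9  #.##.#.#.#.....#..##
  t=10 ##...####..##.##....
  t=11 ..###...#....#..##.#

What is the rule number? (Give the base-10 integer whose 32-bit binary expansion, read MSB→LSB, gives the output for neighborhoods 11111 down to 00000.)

  #####|#  b31=1 t=3,i=0
  ####.|.  b30=0 t=0,i=17
  ###.#|#  b29=1 t=3,i=2
  ###..|#  b28=1 t=0,i=18
  ##.##|#  b27=1 t=0,i=14
  ##.#.|.  b26=0 t=0,i=9
  ##..#|.  b25=0 t=0,i=19
  ##...|#  b24=1 t=2,i=10
  #.###|.  b23=0 t=0,i=15
  #.##.|.  b22=0 t=0,i=12
  #.#.#|#  b21=1 t=0,i=10
  #.#..|.  b20=0 t=1,i=6
  #..##|.  b19=0 t=3,i=9
  #..#.|.  b18=0 t=0,i=0
  #...#|#  b17=1 t=1,i=8
  #....|#  b16=1 t=0,i=3
  .####|.  b15=0 t=0,i=16
  .###.|.  b14=0 t=2,i=17
  .##.#|.  b13=0 t=0,i=8
  .##..|.  b12=0 t=1,i=11
  .#.##|#  b11=1 t=0,i=11
  .#.#.|#  b10=1 t=3,i=14
  .#..#|.  b9=0 t=1,i=19
  .#...|.  b8=0 t=0,i=2
  ..###|.  b7=0 t=3,i=18
  ..##.|.  b6=0 t=0,i=7
  ..#.#|.  b5=0 t=1,i=1
  ..#..|#  b4=1 t=0,i=1
  ...##|#  b3=1 t=0,i=6
  ...#.|#  b2=1 t=1,i=17
  ....#|.  b1=0 t=0,i=5
  .....|#  b0=1 t=0,i=4
  bits 10111001001000110000110000011101 = 3106081821

3106081821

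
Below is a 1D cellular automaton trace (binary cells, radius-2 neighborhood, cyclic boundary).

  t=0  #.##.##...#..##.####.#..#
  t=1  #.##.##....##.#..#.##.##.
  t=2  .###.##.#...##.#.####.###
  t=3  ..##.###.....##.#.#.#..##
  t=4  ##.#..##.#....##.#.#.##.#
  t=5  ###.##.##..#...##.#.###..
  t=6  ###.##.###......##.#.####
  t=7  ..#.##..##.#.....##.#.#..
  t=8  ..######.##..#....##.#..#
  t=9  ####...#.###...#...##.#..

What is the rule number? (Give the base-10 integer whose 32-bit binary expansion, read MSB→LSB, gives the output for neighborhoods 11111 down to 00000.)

  [31] ##### => .  t=6,i=0
  [30] ####. => .  t=0,i=18
  [29] ###.# => #  t=0,i=19
  [28] ###.. => #  t=3,i=7
  [27] ##.## => .  t=0,i=1
  [26] ##.#. => #  t=0,i=20
  [25] ##..# => #  t=3,i=0
  [24] ##... => .  t=0,i=7
  [23] #.### => .  t=0,i=16
  [22] #.##. => #  t=0,i=2
  [21] #.#.# => .  t=1,i=0
  [20] #.#.. => .  t=0,i=21
  [19] #..## => #  t=0,i=12
  [18] #..#. => .  t=1,i=16
  [17] #...# => .  t=0,i=8
  [16] #.... => #  t=1,i=8
  [15] .#### => #  t=0,i=17
  [14] .###. => #  t=2,i=2
  [13] .##.# => #  t=0,i=0
  [12] .##.. => #  t=0,i=6
  [11] .#.## => #  t=1,i=1
  [10] .#.#. => #  t=3,i=17
  [9] .#..# => #  t=0,i=11
  [8] .#... => .  t=2,i=9
  [7] ..### => #  t=5,i=0
  [6] ..##. => .  t=0,i=13
  [5] ..#.# => #  t=1,i=17
  [4] ..#.. => .  t=0,i=10
  [3] ...## => .  t=1,i=10
  [2] ...#. => .  t=0,i=9
  [1] ....# => .  t=1,i=9
  [0] ..... => .  t=3,i=10
  bits 00110110010010011111111010100000 = 910818976

910818976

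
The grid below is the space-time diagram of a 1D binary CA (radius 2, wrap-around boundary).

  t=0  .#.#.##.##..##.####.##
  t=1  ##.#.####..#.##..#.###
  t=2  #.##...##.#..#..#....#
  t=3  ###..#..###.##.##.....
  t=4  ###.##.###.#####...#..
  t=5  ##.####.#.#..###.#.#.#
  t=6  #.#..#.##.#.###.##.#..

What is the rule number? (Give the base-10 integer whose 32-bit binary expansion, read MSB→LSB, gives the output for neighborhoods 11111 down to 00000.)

3699269777

  #####|#  b31=1 t=1,i=21
  ####.|#  b30=1 t=0,i=17
  ###.#|.  b29=0 t=0,i=18
  ###..|#  b28=1 t=1,i=8
  ##.##|#  b27=1 t=0,i=7
  ##.#.|#  b26=1 t=0,i=0
  ##..#|.  b25=0 t=0,i=10
  ##...|.  b24=0 t=2,i=4
  #.###|.  b23=0 t=0,i=15
  #.##.|#  b22=1 t=0,i=5
  #.#.#|#  b21=1 t=0,i=1
  #.#..|#  b20=1 t=2,i=10
  #..##|#  b19=1 t=0,i=11
  #..#.|#  b18=1 t=1,i=10
  #...#|#  b17=1 t=2,i=5
  #....|.  b16=0 t=2,i=18
  .####|.  b15=0 t=0,i=16
  .###.|#  b14=1 t=3,i=1
  .##.#|#  b13=1 t=0,i=6
  .##..|.  b12=0 t=0,i=9
  .#.##|.  b11=0 t=0,i=4
  .#.#.|.  b10=0 t=0,i=2
  .#..#|.  b9=0 t=2,i=11
  .#...|.  b8=0 t=2,i=17
  ..###|#  b7=1 t=3,i=0
  ..##.|.  b6=0 t=0,i=12
  ..#.#|.  b5=0 t=1,i=11
  ..#..|#  b4=1 t=2,i=13
  ...##|.  b3=0 t=2,i=6
  ...#.|.  b2=0 t=4,i=18
  ....#|.  b1=0 t=2,i=19
  .....|#  b0=1 t=3,i=19
  bits 11011100011111100110000010010001 = 3699269777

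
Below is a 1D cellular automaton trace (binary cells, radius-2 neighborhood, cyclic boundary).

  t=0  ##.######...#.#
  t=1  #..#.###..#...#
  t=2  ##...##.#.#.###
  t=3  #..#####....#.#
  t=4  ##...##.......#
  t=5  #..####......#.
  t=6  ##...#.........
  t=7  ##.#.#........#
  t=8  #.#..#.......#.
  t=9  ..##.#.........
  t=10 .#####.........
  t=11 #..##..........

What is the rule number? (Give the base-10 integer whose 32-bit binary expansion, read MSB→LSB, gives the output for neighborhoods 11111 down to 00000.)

3335680600

  ##### -> #   bit 31 = 1  t=0,i=5
  ####. -> #   bit 30 = 1  t=0,i=7
  ###.# -> .   bit 29 = 0  t=0,i=1
  ###.. -> .   bit 28 = 0  t=0,i=8
  ##.## -> .   bit 27 = 0  t=0,i=2
  ##.#. -> #   bit 26 = 1  t=2,i=7
  ##..# -> #   bit 25 = 1  t=1,i=1
  ##... -> .   bit 24 = 0  t=0,i=9
  #.### -> #   bit 23 = 1  t=0,i=3
  #.##. -> #   bit 22 = 1  t=3,i=14
  #.#.# -> .   bit 21 = 0  t=2,i=8
  #.#.. -> #   bit 20 = 1  t=5,i=0
  #..## -> .   bit 19 = 0  t=3,i=2
  #..#. -> .   bit 18 = 0  t=1,i=2
  #...# -> #   bit 17 = 1  t=0,i=10
  #.... -> .   bit 16 = 0  t=3,i=9
  .#### -> .   bit 15 = 0  t=0,i=4
  .###. -> #   bit 14 = 1  t=0,i=0
  .##.# -> #   bit 13 = 1  t=2,i=6
  .##.. -> #   bit 12 = 1  t=1,i=0
  .#.## -> .   bit 11 = 0  t=0,i=13
  .#.#. -> .   bit 10 = 0  t=2,i=9
  .#..# -> #   bit 9 = 1  t=5,i=1
  .#... -> .   bit 8 = 0  t=1,i=11
  ..### -> .   bit 7 = 0  t=3,i=3
  ..##. -> #   bit 6 = 1  t=1,i=14
  ..#.# -> .   bit 5 = 0  t=0,i=12
  ..#.. -> #   bit 4 = 1  t=1,i=10
  ...## -> #   bit 3 = 1  t=1,i=13
  ...#. -> .   bit 2 = 0  t=0,i=11
  ....# -> .   bit 1 = 0  t=3,i=10
  ..... -> .   bit 0 = 0  t=4,i=9
  bits 11000110110100100111001001011000 = 3335680600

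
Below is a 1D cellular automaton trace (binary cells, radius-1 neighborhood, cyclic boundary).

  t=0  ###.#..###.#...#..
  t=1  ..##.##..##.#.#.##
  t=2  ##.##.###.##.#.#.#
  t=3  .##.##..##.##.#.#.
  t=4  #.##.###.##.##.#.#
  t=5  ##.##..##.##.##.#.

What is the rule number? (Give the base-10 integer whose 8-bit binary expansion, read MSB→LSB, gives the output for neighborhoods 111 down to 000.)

  [7] ### => .  t=0,i=1
  [6] ##. => #  t=0,i=2
  [5] #.# => #  t=0,i=3
  [4] #.. => #  t=0,i=5
  [3] .## => .  t=0,i=0
  [2] .#. => .  t=0,i=4
  [1] ..# => #  t=0,i=6
  [0] ... => .  t=0,i=13
  bits 01110010 = 114

114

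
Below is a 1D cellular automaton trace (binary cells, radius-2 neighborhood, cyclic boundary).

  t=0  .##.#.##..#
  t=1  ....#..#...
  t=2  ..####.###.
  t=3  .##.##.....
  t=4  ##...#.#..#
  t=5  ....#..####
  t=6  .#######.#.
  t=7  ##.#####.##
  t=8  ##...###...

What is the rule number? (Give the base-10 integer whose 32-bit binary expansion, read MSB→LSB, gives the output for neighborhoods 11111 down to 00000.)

3761837022

  [31] ##### => #  t=6,i=3
  [30] ####. => #  t=2,i=4
  [29] ###.# => #  t=2,i=5
  [28] ###.. => .  t=2,i=9
  [27] ##.## => .  t=2,i=6
  [26] ##.#. => .  t=0,i=3
  [25] ##..# => .  t=0,i=8
  [24] ##... => .  t=2,i=10
  [23] #.### => .  t=2,i=7
  [22] #.##. => .  t=0,i=1
  [21] #.#.# => #  t=0,i=4
  [20] #.#.. => #  t=4,i=7
  [19] #..## => #  t=4,i=9
  [18] #..#. => .  t=0,i=9
  [17] #...# => .  t=2,i=0
  [16] #.... => #  t=1,i=9
  [15] .#### => .  t=2,i=3
  [14] .###. => .  t=2,i=8
  [13] .##.# => .  t=0,i=2
  [12] .##.. => #  t=0,i=7
  [11] .#.## => .  t=0,i=0
  [10] .#.#. => .  t=4,i=6
  [9] .#..# => #  t=1,i=5
  [8] .#... => #  t=1,i=8
  [7] ..### => #  t=2,i=2
  [6] ..##. => #  t=3,i=1
  [5] ..#.# => .  t=0,i=10
  [4] ..#.. => #  t=1,i=4
  [3] ...## => #  t=2,i=1
  [2] ...#. => #  t=1,i=3
  [1] ....# => #  t=1,i=2
  [0] ..... => .  t=1,i=0
  bits 11100000001110010001001111011110 = 3761837022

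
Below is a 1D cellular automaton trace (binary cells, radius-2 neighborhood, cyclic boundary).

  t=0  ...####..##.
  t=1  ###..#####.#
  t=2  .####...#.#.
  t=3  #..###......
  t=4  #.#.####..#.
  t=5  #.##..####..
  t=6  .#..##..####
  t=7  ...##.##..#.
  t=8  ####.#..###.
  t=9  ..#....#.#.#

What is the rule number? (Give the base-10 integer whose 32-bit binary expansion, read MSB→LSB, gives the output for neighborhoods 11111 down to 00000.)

1529694298

  nb #####: next=.  (t=1,i=7, bit31=0)
  nb ####.: next=#  (t=0,i=5, bit30=1)
  nb ###.#: next=.  (t=1,i=9, bit29=0)
  nb ###..: next=#  (t=0,i=6, bit28=1)
  nb ##.##: next=#  (t=1,i=10, bit27=1)
  nb ##.#.: next=.  (t=6,i=0, bit26=0)
  nb ##..#: next=#  (t=0,i=7, bit25=1)
  nb ##...: next=#  (t=0,i=11, bit24=1)
  nb #.###: next=.  (t=1,i=11, bit23=0)
  nb #.##.: next=.  (t=5,i=2, bit22=0)
  nb #.#.#: next=#  (t=4,i=0, bit21=1)
  nb #.#..: next=.  (t=2,i=10, bit20=0)
  nb #..##: next=#  (t=0,i=8, bit19=1)
  nb #..#.: next=#  (t=4,i=9, bit18=1)
  nb #...#: next=.  (t=2,i=6, bit17=0)
  nb #....: next=#  (t=0,i=0, bit16=1)
  nb .####: next=.  (t=0,i=4, bit15=0)
  nb .###.: next=#  (t=3,i=4, bit14=1)
  nb .##.#: next=.  (t=7,i=4, bit13=0)
  nb .##..: next=.  (t=0,i=10, bit12=0)
  nb .#.##: next=#  (t=4,i=3, bit11=1)
  nb .#.#.: next=.  (t=2,i=9, bit10=0)
  nb .#..#: next=.  (t=2,i=11, bit9=0)
  nb .#...: next=.  (t=7,i=11, bit8=0)
  nb ..###: next=.  (t=0,i=3, bit7=0)
  nb ..##.: next=#  (t=0,i=9, bit6=1)
  nb ..#.#: next=.  (t=2,i=8, bit5=0)
  nb ..#..: next=#  (t=3,i=0, bit4=1)
  nb ...##: next=#  (t=0,i=2, bit3=1)
  nb ...#.: next=.  (t=2,i=7, bit2=0)
  nb ....#: next=#  (t=0,i=1, bit1=1)
  nb .....: next=.  (t=3,i=8, bit0=0)
  bits 01011011001011010100100001011010 = 1529694298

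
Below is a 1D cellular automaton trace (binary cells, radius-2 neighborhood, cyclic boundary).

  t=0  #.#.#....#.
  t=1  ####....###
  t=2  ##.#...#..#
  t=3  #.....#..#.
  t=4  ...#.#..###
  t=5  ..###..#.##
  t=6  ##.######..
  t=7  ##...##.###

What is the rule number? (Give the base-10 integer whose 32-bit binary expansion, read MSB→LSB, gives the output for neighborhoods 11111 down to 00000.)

2452384877

  #####|#  b31=1 t=1,i=0
  ####.|.  b30=0 t=1,i=2
  ###.#|.  b29=0 t=2,i=1
  ###..|#  b28=1 t=1,i=3
  ##.##|.  b27=0 t=6,i=2
  ##.#.|.  b26=0 t=2,i=2
  ##..#|#  b25=1 t=5,i=0
  ##...|.  b24=0 t=1,i=4
  #.###|.  b23=0 t=6,i=3
  #.##.|.  b22=0 t=5,i=9
  #.#.#|#  b21=1 t=0,i=0
  #.#..|.  b20=0 t=0,i=4
  #..##|#  b19=1 t=2,i=9
  #..#.|#  b18=1 t=3,i=8
  #...#|.  b17=0 t=2,i=5
  #....|.  b16=0 t=0,i=6
  .####|.  b15=0 t=1,i=9
  .###.|#  b14=1 t=2,i=0
  .##.#|#  b13=1 t=6,i=1
  .##..|.  b12=0 t=5,i=10
  .#.##|#  b11=1 t=5,i=8
  .#.#.|#  b10=1 t=0,i=1
  .#..#|.  b9=0 t=2,i=8
  .#...|.  b8=0 t=0,i=5
  ..###|.  b7=0 t=1,i=8
  ..##.|#  b6=1 t=6,i=0
  ..#.#|#  b5=1 t=0,i=9
  ..#..|.  b4=0 t=2,i=7
  ...##|#  b3=1 t=1,i=7
  ...#.|#  b2=1 t=0,i=8
  ....#|.  b1=0 t=0,i=7
  .....|#  b0=1 t=3,i=3
  bits 10010010001011000110110001101101 = 2452384877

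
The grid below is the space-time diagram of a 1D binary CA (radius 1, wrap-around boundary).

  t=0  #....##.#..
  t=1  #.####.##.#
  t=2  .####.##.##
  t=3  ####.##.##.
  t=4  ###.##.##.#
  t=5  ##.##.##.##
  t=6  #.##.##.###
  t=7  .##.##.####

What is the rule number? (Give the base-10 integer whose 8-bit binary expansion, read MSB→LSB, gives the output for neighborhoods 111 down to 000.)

  nb ###: next=#  (t=1,i=3, bit7=1)
  nb ##.: next=.  (t=0,i=6, bit6=0)
  nb #.#: next=#  (t=0,i=7, bit5=1)
  nb #..: next=.  (t=0,i=1, bit4=0)
  nb .##: next=#  (t=0,i=5, bit3=1)
  nb .#.: next=#  (t=0,i=0, bit2=1)
  nb ..#: next=#  (t=0,i=4, bit1=1)
  nb ...: next=#  (t=0,i=2, bit0=1)
  bits 10101111 = 175

175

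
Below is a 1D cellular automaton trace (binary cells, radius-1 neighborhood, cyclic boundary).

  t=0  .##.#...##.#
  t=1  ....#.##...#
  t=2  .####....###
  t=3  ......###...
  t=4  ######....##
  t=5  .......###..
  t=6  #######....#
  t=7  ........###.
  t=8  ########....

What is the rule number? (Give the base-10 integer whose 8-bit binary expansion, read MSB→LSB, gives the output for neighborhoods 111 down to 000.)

  nb ###: next=.  (t=2,i=2, bit7=0)
  nb ##.: next=.  (t=0,i=2, bit6=0)
  nb #.#: next=.  (t=0,i=0, bit5=0)
  nb #..: next=.  (t=0,i=5, bit4=0)
  nb .##: next=.  (t=0,i=1, bit3=0)
  nb .#.: next=#  (t=0,i=4, bit2=1)
  nb ..#: next=#  (t=0,i=7, bit1=1)
  nb ...: next=#  (t=0,i=6, bit0=1)
  bits 00000111 = 7

7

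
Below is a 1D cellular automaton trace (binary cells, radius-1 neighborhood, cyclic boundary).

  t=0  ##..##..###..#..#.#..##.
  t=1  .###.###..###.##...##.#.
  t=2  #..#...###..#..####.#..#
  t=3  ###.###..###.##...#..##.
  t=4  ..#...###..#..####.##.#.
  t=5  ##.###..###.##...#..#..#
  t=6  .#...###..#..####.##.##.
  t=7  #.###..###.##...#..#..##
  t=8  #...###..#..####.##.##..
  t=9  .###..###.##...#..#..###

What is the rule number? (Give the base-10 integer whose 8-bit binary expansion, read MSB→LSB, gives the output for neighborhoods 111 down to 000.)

83

  [7] ### => .  t=0,i=9
  [6] ##. => #  t=0,i=1
  [5] #.# => .  t=0,i=17
  [4] #.. => #  t=0,i=2
  [3] .## => .  t=0,i=0
  [2] .#. => .  t=0,i=13
  [1] ..# => #  t=0,i=3
  [0] ... => #  t=1,i=17
  bits 01010011 = 83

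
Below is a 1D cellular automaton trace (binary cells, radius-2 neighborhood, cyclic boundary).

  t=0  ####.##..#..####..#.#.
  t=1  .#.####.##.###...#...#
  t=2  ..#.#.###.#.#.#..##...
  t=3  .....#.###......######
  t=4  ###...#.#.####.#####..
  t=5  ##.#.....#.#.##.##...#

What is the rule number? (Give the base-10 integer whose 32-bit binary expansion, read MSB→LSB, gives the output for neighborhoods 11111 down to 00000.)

2907560409

  [31] ##### => #  t=3,i=18
  [30] ####. => .  t=0,i=2
  [29] ###.# => #  t=0,i=3
  [28] ###.. => .  t=0,i=15
  [27] ##.## => #  t=0,i=4
  [26] ##.#. => #  t=2,i=9
  [25] ##..# => .  t=0,i=7
  [24] ##... => #  t=1,i=14
  [23] #.### => .  t=0,i=0
  [22] #.##. => #  t=0,i=5
  [21] #.#.# => .  t=0,i=20
  [20] #.#.. => .  t=2,i=14
  [19] #..## => #  t=0,i=11
  [18] #..#. => #  t=0,i=8
  [17] #...# => .  t=1,i=15
  [16] #.... => #  t=2,i=20
  [15] .#### => #  t=0,i=1
  [14] .###. => #  t=1,i=12
  [13] .##.# => .  t=1,i=9
  [12] .##.. => #  t=0,i=6
  [11] .#.## => #  t=0,i=21
  [10] .#.#. => .  t=0,i=19
  [9] .#..# => .  t=0,i=10
  [8] .#... => #  t=1,i=18
  [7] ..### => #  t=0,i=12
  [6] ..##. => #  t=2,i=17
  [5] ..#.# => .  t=0,i=18
  [4] ..#.. => #  t=0,i=9
  [3] ...## => #  t=3,i=15
  [2] ...#. => .  t=1,i=16
  [1] ....# => .  t=2,i=0
  [0] ..... => #  t=2,i=21
  bits 10101101010011011101100111011001 = 2907560409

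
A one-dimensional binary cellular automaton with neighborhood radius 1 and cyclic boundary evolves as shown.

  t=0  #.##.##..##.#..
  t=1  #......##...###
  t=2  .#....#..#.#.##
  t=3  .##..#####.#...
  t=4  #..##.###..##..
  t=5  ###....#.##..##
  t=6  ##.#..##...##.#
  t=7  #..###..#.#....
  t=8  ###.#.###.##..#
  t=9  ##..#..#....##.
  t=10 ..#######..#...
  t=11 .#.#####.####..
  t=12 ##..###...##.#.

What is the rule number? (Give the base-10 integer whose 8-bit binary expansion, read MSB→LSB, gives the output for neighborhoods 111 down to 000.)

  ### -> #   bit 7 = 1  t=1,i=13
  ##. -> .   bit 6 = 0  t=0,i=3
  #.# -> .   bit 5 = 0  t=0,i=1
  #.. -> #   bit 4 = 1  t=0,i=7
  .## -> .   bit 3 = 0  t=0,i=2
  .#. -> #   bit 2 = 1  t=0,i=0
  ..# -> #   bit 1 = 1  t=0,i=8
  ... -> .   bit 0 = 0  t=1,i=2
  bits 10010110 = 150

150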